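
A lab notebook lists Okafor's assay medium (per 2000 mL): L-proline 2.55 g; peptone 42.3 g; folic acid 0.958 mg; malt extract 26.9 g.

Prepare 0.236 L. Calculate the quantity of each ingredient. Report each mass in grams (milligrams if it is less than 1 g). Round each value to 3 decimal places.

Scale factor = 236 mL / 2000 mL = 0.118.
L-proline: 2.55 g × (236 mL / 2000 mL) = 0.3009 g = 300.900 mg
peptone: 42.3 g × (236 mL / 2000 mL) = 4.991 g
folic acid: 0.958 mg × (236 mL / 2000 mL) = 0.113 mg
malt extract: 26.9 g × (236 mL / 2000 mL) = 3.174 g

L-proline 300.900 mg; peptone 4.991 g; folic acid 0.113 mg; malt extract 3.174 g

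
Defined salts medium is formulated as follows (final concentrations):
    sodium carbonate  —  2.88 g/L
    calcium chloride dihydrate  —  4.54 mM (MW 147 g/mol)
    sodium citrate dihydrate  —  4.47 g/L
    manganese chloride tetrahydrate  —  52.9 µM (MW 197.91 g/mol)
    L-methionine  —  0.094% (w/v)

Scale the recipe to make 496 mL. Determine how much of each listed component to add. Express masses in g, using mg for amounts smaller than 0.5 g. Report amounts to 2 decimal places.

sodium carbonate 1.43 g; calcium chloride dihydrate 331.02 mg; sodium citrate dihydrate 2.22 g; manganese chloride tetrahydrate 5.19 mg; L-methionine 466.24 mg

Working volume: 496 mL = 0.496 L.
sodium carbonate: 2.88 g/L × 0.496 L = 1.43 g
calcium chloride dihydrate: 4.54 mmol/L × 147 mg/mmol × 0.496 L = 331.02 mg
sodium citrate dihydrate: 4.47 g/L × 0.496 L = 2.22 g
manganese chloride tetrahydrate: 52.9 µmol/L × 197.91 g/mol × 0.496 L ÷ 1000 = 5.19 mg
L-methionine: 0.094 g per 100 mL × 496 mL ÷ 100 = 0.46624 g = 466.24 mg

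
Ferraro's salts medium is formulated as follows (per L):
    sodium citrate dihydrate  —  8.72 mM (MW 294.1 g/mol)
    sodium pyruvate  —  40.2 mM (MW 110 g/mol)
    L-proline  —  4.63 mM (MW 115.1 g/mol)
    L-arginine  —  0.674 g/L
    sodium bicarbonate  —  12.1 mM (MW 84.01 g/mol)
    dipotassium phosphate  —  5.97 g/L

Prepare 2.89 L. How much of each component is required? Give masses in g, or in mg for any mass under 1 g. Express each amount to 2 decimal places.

Working volume: 2.89 L.
sodium citrate dihydrate: 8.72 mmol/L × 294.1 g/mol × 2.89 L ÷ 1000 = 7.41 g
sodium pyruvate: 40.2 mmol/L × 110 g/mol × 2.89 L ÷ 1000 = 12.78 g
L-proline: 4.63 mmol/L × 115.1 g/mol × 2.89 L ÷ 1000 = 1.54 g
L-arginine: 0.674 g/L × 2.89 L = 1.95 g
sodium bicarbonate: 12.1 mmol/L × 84.01 g/mol × 2.89 L ÷ 1000 = 2.94 g
dipotassium phosphate: 5.97 g/L × 2.89 L = 17.25 g

sodium citrate dihydrate 7.41 g; sodium pyruvate 12.78 g; L-proline 1.54 g; L-arginine 1.95 g; sodium bicarbonate 2.94 g; dipotassium phosphate 17.25 g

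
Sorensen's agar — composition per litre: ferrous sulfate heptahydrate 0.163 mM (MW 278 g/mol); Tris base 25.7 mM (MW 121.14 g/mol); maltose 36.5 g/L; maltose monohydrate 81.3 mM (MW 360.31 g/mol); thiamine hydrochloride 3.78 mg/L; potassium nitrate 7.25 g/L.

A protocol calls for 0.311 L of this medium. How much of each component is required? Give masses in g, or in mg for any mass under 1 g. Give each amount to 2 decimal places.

ferrous sulfate heptahydrate 14.09 mg; Tris base 968.24 mg; maltose 11.35 g; maltose monohydrate 9.11 g; thiamine hydrochloride 1.18 mg; potassium nitrate 2.25 g

Working volume: 0.311 L.
ferrous sulfate heptahydrate: 0.163 mmol/L × 278 mg/mmol × 0.311 L = 14.09 mg
Tris base: 25.7 mmol/L × 121.14 mg/mmol × 0.311 L = 968.24 mg
maltose: 36.5 g/L × 0.311 L = 11.35 g
maltose monohydrate: 81.3 mmol/L × 360.31 g/mol × 0.311 L ÷ 1000 = 9.11 g
thiamine hydrochloride: 3.78 mg/L × 0.311 L = 1.18 mg
potassium nitrate: 7.25 g/L × 0.311 L = 2.25 g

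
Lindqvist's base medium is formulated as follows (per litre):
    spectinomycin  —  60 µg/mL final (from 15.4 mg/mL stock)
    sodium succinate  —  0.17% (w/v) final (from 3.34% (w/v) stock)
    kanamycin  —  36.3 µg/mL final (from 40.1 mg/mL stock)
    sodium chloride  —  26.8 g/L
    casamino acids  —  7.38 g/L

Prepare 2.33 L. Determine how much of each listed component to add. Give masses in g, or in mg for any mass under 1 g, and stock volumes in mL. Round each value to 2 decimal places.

Working volume: 2.33 L.
spectinomycin: V = C2·V2/C1 = 60 µg/mL × 2330 mL ÷ 15400 µg/mL = 9.08 mL
sodium succinate: dilute stock: 0.17% ÷ 3.34% × 2330 mL = 118.59 mL
kanamycin: C1V1 = C2V2 → 36.3 µg/mL × 2330 mL ÷ 40100 µg/mL = 2.11 mL
sodium chloride: 26.8 g/L × 2.33 L = 62.44 g
casamino acids: 7.38 g/L × 2.33 L = 17.20 g

spectinomycin 9.08 mL; sodium succinate 118.59 mL; kanamycin 2.11 mL; sodium chloride 62.44 g; casamino acids 17.20 g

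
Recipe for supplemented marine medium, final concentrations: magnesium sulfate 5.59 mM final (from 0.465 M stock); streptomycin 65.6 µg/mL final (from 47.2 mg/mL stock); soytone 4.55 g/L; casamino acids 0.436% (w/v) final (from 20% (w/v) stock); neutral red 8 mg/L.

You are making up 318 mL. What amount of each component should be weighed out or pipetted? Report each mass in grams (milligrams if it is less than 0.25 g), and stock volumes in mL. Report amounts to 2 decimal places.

magnesium sulfate 3.82 mL; streptomycin 0.44 mL; soytone 1.45 g; casamino acids 6.93 mL; neutral red 2.54 mg

Scale factor relative to 1 L: 0.318.
magnesium sulfate: C1V1 = C2V2 → 5.59 mM × 318 mL ÷ 465 mM = 3.82 mL
streptomycin: V = C2·V2/C1 = 65.6 µg/mL × 318 mL ÷ 47200 µg/mL = 0.44 mL
soytone: 4.55 g/L × 0.318 L = 1.45 g
casamino acids: dilute stock: 0.436% ÷ 20% × 318 mL = 6.93 mL
neutral red: 8 mg/L × 0.318 L = 2.54 mg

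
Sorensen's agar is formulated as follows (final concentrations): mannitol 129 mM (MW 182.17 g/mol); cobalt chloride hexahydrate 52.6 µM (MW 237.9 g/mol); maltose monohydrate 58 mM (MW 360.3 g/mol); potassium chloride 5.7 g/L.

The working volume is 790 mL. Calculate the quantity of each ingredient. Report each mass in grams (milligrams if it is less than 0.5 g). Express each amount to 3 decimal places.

Target volume = 790 mL = 0.79 L.
mannitol: 129 mmol/L × 182.17 g/mol × 0.79 L ÷ 1000 = 18.565 g
cobalt chloride hexahydrate: 52.6 µmol/L × 237.9 g/mol × 0.79 L ÷ 1000 = 9.886 mg
maltose monohydrate: 58 mmol/L × 360.3 g/mol × 0.79 L ÷ 1000 = 16.509 g
potassium chloride: 5.7 g/L × 0.79 L = 4.503 g

mannitol 18.565 g; cobalt chloride hexahydrate 9.886 mg; maltose monohydrate 16.509 g; potassium chloride 4.503 g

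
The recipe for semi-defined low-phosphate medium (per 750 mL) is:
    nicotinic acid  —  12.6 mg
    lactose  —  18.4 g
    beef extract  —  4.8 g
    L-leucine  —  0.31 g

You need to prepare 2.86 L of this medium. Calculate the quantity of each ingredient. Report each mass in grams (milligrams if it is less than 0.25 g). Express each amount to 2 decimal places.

Ratio of target to recipe volume: 2860 / 750 = 3.81333.
nicotinic acid: 12.6 mg × (2860 mL / 750 mL) = 48.05 mg
lactose: 18.4 g × (2860 mL / 750 mL) = 70.17 g
beef extract: 4.8 g × (2860 mL / 750 mL) = 18.30 g
L-leucine: 0.31 g × (2860 mL / 750 mL) = 1.18 g

nicotinic acid 48.05 mg; lactose 70.17 g; beef extract 18.30 g; L-leucine 1.18 g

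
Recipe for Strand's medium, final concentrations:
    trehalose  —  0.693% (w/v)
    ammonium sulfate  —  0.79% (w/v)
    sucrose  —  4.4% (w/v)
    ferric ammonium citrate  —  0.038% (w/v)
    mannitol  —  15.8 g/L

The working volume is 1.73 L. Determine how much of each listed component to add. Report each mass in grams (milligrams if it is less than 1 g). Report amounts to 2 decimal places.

Scale factor relative to 1 L: 1.73.
trehalose: 0.693% w/v = 6.93 g/L → 6.93 × 1.73 L = 11.99 g
ammonium sulfate: 0.79% w/v = 7.9 g/L → 7.9 × 1.73 L = 13.67 g
sucrose: 4.4 g per 100 mL × 1730 mL ÷ 100 = 76.12 g
ferric ammonium citrate: 0.038% w/v = 0.38 g/L → 0.38 × 1.73 L = 0.6574 g = 657.40 mg
mannitol: 15.8 g/L × 1.73 L = 27.33 g

trehalose 11.99 g; ammonium sulfate 13.67 g; sucrose 76.12 g; ferric ammonium citrate 657.40 mg; mannitol 27.33 g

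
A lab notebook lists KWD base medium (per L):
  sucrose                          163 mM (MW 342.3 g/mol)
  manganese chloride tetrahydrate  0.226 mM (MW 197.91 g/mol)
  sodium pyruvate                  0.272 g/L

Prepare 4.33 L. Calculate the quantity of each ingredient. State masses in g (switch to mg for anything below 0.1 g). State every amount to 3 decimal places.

Scale factor relative to 1 L: 4.33.
sucrose: 163 mmol/L × 342.3 g/mol × 4.33 L ÷ 1000 = 241.592 g
manganese chloride tetrahydrate: 0.226 mmol/L × 197.91 g/mol × 4.33 L ÷ 1000 = 0.194 g
sodium pyruvate: 0.272 g/L × 4.33 L = 1.178 g

sucrose 241.592 g; manganese chloride tetrahydrate 0.194 g; sodium pyruvate 1.178 g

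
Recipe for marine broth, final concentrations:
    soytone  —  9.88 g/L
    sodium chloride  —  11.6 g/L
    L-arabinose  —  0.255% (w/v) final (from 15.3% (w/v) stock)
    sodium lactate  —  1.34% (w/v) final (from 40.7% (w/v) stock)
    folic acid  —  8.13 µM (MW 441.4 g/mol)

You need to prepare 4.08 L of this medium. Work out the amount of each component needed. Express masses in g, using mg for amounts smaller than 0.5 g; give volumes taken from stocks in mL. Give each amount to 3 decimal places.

soytone 40.310 g; sodium chloride 47.328 g; L-arabinose 68.000 mL; sodium lactate 134.329 mL; folic acid 14.641 mg

Working volume: 4.08 L.
soytone: 9.88 g/L × 4.08 L = 40.310 g
sodium chloride: 11.6 g/L × 4.08 L = 47.328 g
L-arabinose: dilute stock: 0.255% ÷ 15.3% × 4080 mL = 68.000 mL
sodium lactate: C1V1 = C2V2 → 1.34% ÷ 40.7% × 4080 mL = 134.329 mL
folic acid: 8.13 µmol/L × 441.4 g/mol × 4.08 L ÷ 1000 = 14.641 mg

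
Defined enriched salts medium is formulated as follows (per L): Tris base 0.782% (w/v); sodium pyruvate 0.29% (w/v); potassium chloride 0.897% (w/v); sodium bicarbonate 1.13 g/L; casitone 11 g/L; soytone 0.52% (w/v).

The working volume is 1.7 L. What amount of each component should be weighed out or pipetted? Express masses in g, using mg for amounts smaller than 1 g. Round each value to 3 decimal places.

Scale factor relative to 1 L: 1.7.
Tris base: 0.782 g per 100 mL × 1700 mL ÷ 100 = 13.294 g
sodium pyruvate: 0.29 g per 100 mL × 1700 mL ÷ 100 = 4.930 g
potassium chloride: 0.897% w/v = 8.97 g/L → 8.97 × 1.7 L = 15.249 g
sodium bicarbonate: 1.13 g/L × 1.7 L = 1.921 g
casitone: 11 g/L × 1.7 L = 18.700 g
soytone: 0.52 g per 100 mL × 1700 mL ÷ 100 = 8.840 g

Tris base 13.294 g; sodium pyruvate 4.930 g; potassium chloride 15.249 g; sodium bicarbonate 1.921 g; casitone 18.700 g; soytone 8.840 g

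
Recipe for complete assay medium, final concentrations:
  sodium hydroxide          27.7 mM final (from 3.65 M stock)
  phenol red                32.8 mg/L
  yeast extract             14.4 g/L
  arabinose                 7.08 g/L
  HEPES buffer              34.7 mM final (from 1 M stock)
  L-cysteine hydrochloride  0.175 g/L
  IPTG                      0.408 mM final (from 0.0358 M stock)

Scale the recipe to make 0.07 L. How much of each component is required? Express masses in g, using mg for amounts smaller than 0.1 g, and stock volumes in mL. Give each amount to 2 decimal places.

sodium hydroxide 0.53 mL; phenol red 2.30 mg; yeast extract 1.01 g; arabinose 0.50 g; HEPES buffer 2.43 mL; L-cysteine hydrochloride 12.25 mg; IPTG 0.80 mL

Working volume: 0.07 L.
sodium hydroxide: C1V1 = C2V2 → 27.7 mM × 70 mL ÷ 3650 mM = 0.53 mL
phenol red: 32.8 mg/L × 0.07 L = 2.30 mg
yeast extract: 14.4 g/L × 0.07 L = 1.01 g
arabinose: 7.08 g/L × 0.07 L = 0.50 g
HEPES buffer: dilute stock: 34.7 mM × 70 mL ÷ 1000 mM = 2.43 mL
L-cysteine hydrochloride: 0.175 g/L × 0.07 L = 0.01225 g = 12.25 mg
IPTG: C1V1 = C2V2 → 0.408 mM × 70 mL ÷ 35.8 mM = 0.80 mL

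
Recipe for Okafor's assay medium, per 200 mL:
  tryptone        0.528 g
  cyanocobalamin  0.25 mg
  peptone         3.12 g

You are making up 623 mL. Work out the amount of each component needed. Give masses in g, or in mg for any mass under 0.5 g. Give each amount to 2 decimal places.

Ratio of target to recipe volume: 623 / 200 = 3.115.
tryptone: 0.528 g × (623 mL / 200 mL) = 1.64 g
cyanocobalamin: 0.25 mg × (623 mL / 200 mL) = 0.78 mg
peptone: 3.12 g × (623 mL / 200 mL) = 9.72 g

tryptone 1.64 g; cyanocobalamin 0.78 mg; peptone 9.72 g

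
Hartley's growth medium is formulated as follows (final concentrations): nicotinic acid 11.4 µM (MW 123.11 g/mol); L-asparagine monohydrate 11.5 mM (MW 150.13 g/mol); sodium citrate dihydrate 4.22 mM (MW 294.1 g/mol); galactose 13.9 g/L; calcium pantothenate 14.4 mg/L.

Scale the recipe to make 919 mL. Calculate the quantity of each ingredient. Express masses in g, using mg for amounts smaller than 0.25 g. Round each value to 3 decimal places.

Target volume = 919 mL = 0.919 L.
nicotinic acid: 11.4 µmol/L × 123.11 g/mol × 0.919 L ÷ 1000 = 1.290 mg
L-asparagine monohydrate: 11.5 mmol/L × 150.13 g/mol × 0.919 L ÷ 1000 = 1.587 g
sodium citrate dihydrate: 4.22 mmol/L × 294.1 g/mol × 0.919 L ÷ 1000 = 1.141 g
galactose: 13.9 g/L × 0.919 L = 12.774 g
calcium pantothenate: 14.4 mg/L × 0.919 L = 13.234 mg

nicotinic acid 1.290 mg; L-asparagine monohydrate 1.587 g; sodium citrate dihydrate 1.141 g; galactose 12.774 g; calcium pantothenate 13.234 mg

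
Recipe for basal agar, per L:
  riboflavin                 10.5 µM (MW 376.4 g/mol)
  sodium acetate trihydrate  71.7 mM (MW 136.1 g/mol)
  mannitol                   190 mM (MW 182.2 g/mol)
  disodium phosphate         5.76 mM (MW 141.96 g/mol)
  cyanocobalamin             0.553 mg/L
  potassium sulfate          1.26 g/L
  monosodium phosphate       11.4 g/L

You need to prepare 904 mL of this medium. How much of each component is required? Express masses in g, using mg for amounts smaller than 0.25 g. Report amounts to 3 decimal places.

riboflavin 3.573 mg; sodium acetate trihydrate 8.822 g; mannitol 31.295 g; disodium phosphate 0.739 g; cyanocobalamin 0.500 mg; potassium sulfate 1.139 g; monosodium phosphate 10.306 g

Target volume = 904 mL = 0.904 L.
riboflavin: 10.5 µmol/L × 376.4 g/mol × 0.904 L ÷ 1000 = 3.573 mg
sodium acetate trihydrate: 71.7 mmol/L × 136.1 g/mol × 0.904 L ÷ 1000 = 8.822 g
mannitol: 190 mmol/L × 182.2 g/mol × 0.904 L ÷ 1000 = 31.295 g
disodium phosphate: 5.76 mmol/L × 141.96 g/mol × 0.904 L ÷ 1000 = 0.739 g
cyanocobalamin: 0.553 mg/L × 0.904 L = 0.500 mg
potassium sulfate: 1.26 g/L × 0.904 L = 1.139 g
monosodium phosphate: 11.4 g/L × 0.904 L = 10.306 g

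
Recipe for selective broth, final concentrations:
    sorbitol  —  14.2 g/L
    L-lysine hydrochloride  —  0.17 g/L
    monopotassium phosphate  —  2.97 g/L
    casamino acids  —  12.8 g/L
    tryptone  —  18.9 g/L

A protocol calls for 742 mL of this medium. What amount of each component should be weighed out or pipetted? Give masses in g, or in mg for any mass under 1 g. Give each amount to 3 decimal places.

Scale factor relative to 1 L: 0.742.
sorbitol: 14.2 g/L × 0.742 L = 10.536 g
L-lysine hydrochloride: 0.17 g/L × 0.742 L = 0.12614 g = 126.140 mg
monopotassium phosphate: 2.97 g/L × 0.742 L = 2.204 g
casamino acids: 12.8 g/L × 0.742 L = 9.498 g
tryptone: 18.9 g/L × 0.742 L = 14.024 g

sorbitol 10.536 g; L-lysine hydrochloride 126.140 mg; monopotassium phosphate 2.204 g; casamino acids 9.498 g; tryptone 14.024 g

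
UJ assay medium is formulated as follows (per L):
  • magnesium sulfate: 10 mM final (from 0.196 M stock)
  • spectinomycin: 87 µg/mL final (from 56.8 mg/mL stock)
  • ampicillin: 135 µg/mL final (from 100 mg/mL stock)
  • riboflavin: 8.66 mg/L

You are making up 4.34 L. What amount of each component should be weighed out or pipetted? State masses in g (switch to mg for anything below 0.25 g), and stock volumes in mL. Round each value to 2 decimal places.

Scale factor relative to 1 L: 4.34.
magnesium sulfate: C1V1 = C2V2 → 10 mM × 4340 mL ÷ 196 mM = 221.43 mL
spectinomycin: C1V1 = C2V2 → 87 µg/mL × 4340 mL ÷ 56800 µg/mL = 6.65 mL
ampicillin: dilute stock: 135 µg/mL × 4340 mL ÷ 100000 µg/mL = 5.86 mL
riboflavin: 8.66 mg/L × 4.34 L = 37.58 mg

magnesium sulfate 221.43 mL; spectinomycin 6.65 mL; ampicillin 5.86 mL; riboflavin 37.58 mg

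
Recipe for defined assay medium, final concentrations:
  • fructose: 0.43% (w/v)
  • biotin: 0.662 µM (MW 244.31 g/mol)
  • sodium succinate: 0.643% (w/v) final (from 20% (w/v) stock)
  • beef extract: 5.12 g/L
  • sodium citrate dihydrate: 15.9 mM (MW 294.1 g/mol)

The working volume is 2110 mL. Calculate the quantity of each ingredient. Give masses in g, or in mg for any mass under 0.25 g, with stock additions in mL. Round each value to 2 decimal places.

Scale factor relative to 1 L: 2.11.
fructose: 0.43% w/v = 4.3 g/L → 4.3 × 2.11 L = 9.07 g
biotin: 0.662 µmol/L × 244.31 g/mol × 2.11 L ÷ 1000 = 0.34 mg
sodium succinate: V = C2·V2/C1 = 0.643% ÷ 20% × 2110 mL = 67.84 mL
beef extract: 5.12 g/L × 2.11 L = 10.80 g
sodium citrate dihydrate: 15.9 mmol/L × 294.1 g/mol × 2.11 L ÷ 1000 = 9.87 g

fructose 9.07 g; biotin 0.34 mg; sodium succinate 67.84 mL; beef extract 10.80 g; sodium citrate dihydrate 9.87 g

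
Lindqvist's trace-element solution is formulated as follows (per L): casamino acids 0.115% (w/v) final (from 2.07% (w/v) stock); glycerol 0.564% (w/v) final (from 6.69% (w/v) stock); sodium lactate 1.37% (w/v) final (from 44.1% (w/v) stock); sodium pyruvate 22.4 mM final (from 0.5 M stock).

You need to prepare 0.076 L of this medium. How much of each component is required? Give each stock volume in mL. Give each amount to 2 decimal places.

casamino acids 4.22 mL; glycerol 6.41 mL; sodium lactate 2.36 mL; sodium pyruvate 3.40 mL

Working volume: 0.076 L.
casamino acids: dilute stock: 0.115% ÷ 2.07% × 76 mL = 4.22 mL
glycerol: C1V1 = C2V2 → 0.564% ÷ 6.69% × 76 mL = 6.41 mL
sodium lactate: C1V1 = C2V2 → 1.37% ÷ 44.1% × 76 mL = 2.36 mL
sodium pyruvate: C1V1 = C2V2 → 22.4 mM × 76 mL ÷ 500 mM = 3.40 mL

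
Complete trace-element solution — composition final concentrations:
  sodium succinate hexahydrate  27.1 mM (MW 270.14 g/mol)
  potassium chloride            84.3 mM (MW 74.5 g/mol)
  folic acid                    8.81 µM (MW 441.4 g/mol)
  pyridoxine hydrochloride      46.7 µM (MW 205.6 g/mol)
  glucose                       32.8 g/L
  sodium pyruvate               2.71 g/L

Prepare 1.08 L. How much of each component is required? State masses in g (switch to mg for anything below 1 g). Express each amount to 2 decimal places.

Scale factor relative to 1 L: 1.08.
sodium succinate hexahydrate: 27.1 mmol/L × 270.14 g/mol × 1.08 L ÷ 1000 = 7.91 g
potassium chloride: 84.3 mmol/L × 74.5 g/mol × 1.08 L ÷ 1000 = 6.78 g
folic acid: 8.81 µmol/L × 441.4 g/mol × 1.08 L ÷ 1000 = 4.20 mg
pyridoxine hydrochloride: 46.7 µmol/L × 205.6 g/mol × 1.08 L ÷ 1000 = 10.37 mg
glucose: 32.8 g/L × 1.08 L = 35.42 g
sodium pyruvate: 2.71 g/L × 1.08 L = 2.93 g

sodium succinate hexahydrate 7.91 g; potassium chloride 6.78 g; folic acid 4.20 mg; pyridoxine hydrochloride 10.37 mg; glucose 35.42 g; sodium pyruvate 2.93 g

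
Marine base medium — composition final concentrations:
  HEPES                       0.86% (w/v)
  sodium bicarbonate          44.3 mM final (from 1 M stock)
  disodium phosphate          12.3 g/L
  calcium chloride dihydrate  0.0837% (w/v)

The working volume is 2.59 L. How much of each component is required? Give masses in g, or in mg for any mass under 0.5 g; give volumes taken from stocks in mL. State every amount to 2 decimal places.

HEPES 22.27 g; sodium bicarbonate 114.74 mL; disodium phosphate 31.86 g; calcium chloride dihydrate 2.17 g

Scale factor relative to 1 L: 2.59.
HEPES: 0.86 g per 100 mL × 2590 mL ÷ 100 = 22.27 g
sodium bicarbonate: V = C2·V2/C1 = 44.3 mM × 2590 mL ÷ 1000 mM = 114.74 mL
disodium phosphate: 12.3 g/L × 2.59 L = 31.86 g
calcium chloride dihydrate: 0.0837% w/v = 0.837 g/L → 0.837 × 2.59 L = 2.17 g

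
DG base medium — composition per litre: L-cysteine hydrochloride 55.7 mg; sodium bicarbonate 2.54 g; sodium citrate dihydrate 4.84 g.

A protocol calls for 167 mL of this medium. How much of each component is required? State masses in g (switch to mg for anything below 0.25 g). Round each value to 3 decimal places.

L-cysteine hydrochloride 9.302 mg; sodium bicarbonate 0.424 g; sodium citrate dihydrate 0.808 g

Scale factor = 167 mL / 1000 mL = 0.167.
L-cysteine hydrochloride: 55.7 mg × (167 mL / 1000 mL) = 9.302 mg
sodium bicarbonate: 2.54 g × (167 mL / 1000 mL) = 0.424 g
sodium citrate dihydrate: 4.84 g × (167 mL / 1000 mL) = 0.808 g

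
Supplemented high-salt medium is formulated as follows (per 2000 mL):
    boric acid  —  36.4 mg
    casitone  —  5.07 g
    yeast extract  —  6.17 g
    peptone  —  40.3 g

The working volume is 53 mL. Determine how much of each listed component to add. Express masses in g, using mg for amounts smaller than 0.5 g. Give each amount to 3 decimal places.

Scale factor = 53 mL / 2000 mL = 0.0265.
boric acid: 36.4 mg × (53 mL / 2000 mL) = 0.965 mg
casitone: 5.07 g × (53 mL / 2000 mL) = 0.134355 g = 134.355 mg
yeast extract: 6.17 g × (53 mL / 2000 mL) = 0.163505 g = 163.505 mg
peptone: 40.3 g × (53 mL / 2000 mL) = 1.068 g

boric acid 0.965 mg; casitone 134.355 mg; yeast extract 163.505 mg; peptone 1.068 g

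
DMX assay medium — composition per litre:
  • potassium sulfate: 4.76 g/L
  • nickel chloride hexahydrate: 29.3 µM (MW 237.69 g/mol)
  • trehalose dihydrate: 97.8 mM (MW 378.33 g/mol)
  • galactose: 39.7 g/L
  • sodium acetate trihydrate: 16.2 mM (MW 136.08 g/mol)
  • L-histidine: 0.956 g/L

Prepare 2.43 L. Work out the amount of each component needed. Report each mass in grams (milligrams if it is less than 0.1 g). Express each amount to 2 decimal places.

potassium sulfate 11.57 g; nickel chloride hexahydrate 16.92 mg; trehalose dihydrate 89.91 g; galactose 96.47 g; sodium acetate trihydrate 5.36 g; L-histidine 2.32 g

Scale factor relative to 1 L: 2.43.
potassium sulfate: 4.76 g/L × 2.43 L = 11.57 g
nickel chloride hexahydrate: 29.3 µmol/L × 237.69 g/mol × 2.43 L ÷ 1000 = 16.92 mg
trehalose dihydrate: 97.8 mmol/L × 378.33 g/mol × 2.43 L ÷ 1000 = 89.91 g
galactose: 39.7 g/L × 2.43 L = 96.47 g
sodium acetate trihydrate: 16.2 mmol/L × 136.08 g/mol × 2.43 L ÷ 1000 = 5.36 g
L-histidine: 0.956 g/L × 2.43 L = 2.32 g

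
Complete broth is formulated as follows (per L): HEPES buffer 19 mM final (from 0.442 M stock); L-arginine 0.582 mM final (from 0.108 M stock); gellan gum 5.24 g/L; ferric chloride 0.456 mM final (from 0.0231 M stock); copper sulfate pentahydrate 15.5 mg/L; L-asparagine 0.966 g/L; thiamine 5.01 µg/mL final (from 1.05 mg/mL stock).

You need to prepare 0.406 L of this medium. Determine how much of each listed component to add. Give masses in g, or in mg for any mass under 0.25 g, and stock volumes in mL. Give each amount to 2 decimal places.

HEPES buffer 17.45 mL; L-arginine 2.19 mL; gellan gum 2.13 g; ferric chloride 8.01 mL; copper sulfate pentahydrate 6.29 mg; L-asparagine 0.39 g; thiamine 1.94 mL

Working volume: 0.406 L.
HEPES buffer: V = C2·V2/C1 = 19 mM × 406 mL ÷ 442 mM = 17.45 mL
L-arginine: dilute stock: 0.582 mM × 406 mL ÷ 108 mM = 2.19 mL
gellan gum: 5.24 g/L × 0.406 L = 2.13 g
ferric chloride: C1V1 = C2V2 → 0.456 mM × 406 mL ÷ 23.1 mM = 8.01 mL
copper sulfate pentahydrate: 15.5 mg/L × 0.406 L = 6.29 mg
L-asparagine: 0.966 g/L × 0.406 L = 0.39 g
thiamine: dilute stock: 5.01 µg/mL × 406 mL ÷ 1050 µg/mL = 1.94 mL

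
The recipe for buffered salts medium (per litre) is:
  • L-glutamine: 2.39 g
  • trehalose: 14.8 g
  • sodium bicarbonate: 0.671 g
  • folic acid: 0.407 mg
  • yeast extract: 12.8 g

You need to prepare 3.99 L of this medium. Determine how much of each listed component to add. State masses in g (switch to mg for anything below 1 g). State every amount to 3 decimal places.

Scale factor = 3990 mL / 1000 mL = 3.99.
L-glutamine: 2.39 g × (3990 mL / 1000 mL) = 9.536 g
trehalose: 14.8 g × (3990 mL / 1000 mL) = 59.052 g
sodium bicarbonate: 0.671 g × (3990 mL / 1000 mL) = 2.677 g
folic acid: 0.407 mg × (3990 mL / 1000 mL) = 1.624 mg
yeast extract: 12.8 g × (3990 mL / 1000 mL) = 51.072 g

L-glutamine 9.536 g; trehalose 59.052 g; sodium bicarbonate 2.677 g; folic acid 1.624 mg; yeast extract 51.072 g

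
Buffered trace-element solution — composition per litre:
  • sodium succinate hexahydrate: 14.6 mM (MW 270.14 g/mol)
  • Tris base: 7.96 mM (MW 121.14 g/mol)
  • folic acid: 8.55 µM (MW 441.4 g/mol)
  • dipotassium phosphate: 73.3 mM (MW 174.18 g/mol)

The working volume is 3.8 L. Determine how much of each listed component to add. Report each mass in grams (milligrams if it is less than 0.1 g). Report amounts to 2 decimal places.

sodium succinate hexahydrate 14.99 g; Tris base 3.66 g; folic acid 14.34 mg; dipotassium phosphate 48.52 g

Scale factor relative to 1 L: 3.8.
sodium succinate hexahydrate: 14.6 mmol/L × 270.14 g/mol × 3.8 L ÷ 1000 = 14.99 g
Tris base: 7.96 mmol/L × 121.14 g/mol × 3.8 L ÷ 1000 = 3.66 g
folic acid: 8.55 µmol/L × 441.4 g/mol × 3.8 L ÷ 1000 = 14.34 mg
dipotassium phosphate: 73.3 mmol/L × 174.18 g/mol × 3.8 L ÷ 1000 = 48.52 g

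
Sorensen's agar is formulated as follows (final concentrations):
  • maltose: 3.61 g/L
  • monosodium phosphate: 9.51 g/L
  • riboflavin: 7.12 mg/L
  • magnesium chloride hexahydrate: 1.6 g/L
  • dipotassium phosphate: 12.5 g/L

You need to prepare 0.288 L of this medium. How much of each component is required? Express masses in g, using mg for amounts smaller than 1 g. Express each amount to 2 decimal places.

maltose 1.04 g; monosodium phosphate 2.74 g; riboflavin 2.05 mg; magnesium chloride hexahydrate 460.80 mg; dipotassium phosphate 3.60 g

Working volume: 0.288 L.
maltose: 3.61 g/L × 0.288 L = 1.04 g
monosodium phosphate: 9.51 g/L × 0.288 L = 2.74 g
riboflavin: 7.12 mg/L × 0.288 L = 2.05 mg
magnesium chloride hexahydrate: 1.6 g/L × 0.288 L = 0.4608 g = 460.80 mg
dipotassium phosphate: 12.5 g/L × 0.288 L = 3.60 g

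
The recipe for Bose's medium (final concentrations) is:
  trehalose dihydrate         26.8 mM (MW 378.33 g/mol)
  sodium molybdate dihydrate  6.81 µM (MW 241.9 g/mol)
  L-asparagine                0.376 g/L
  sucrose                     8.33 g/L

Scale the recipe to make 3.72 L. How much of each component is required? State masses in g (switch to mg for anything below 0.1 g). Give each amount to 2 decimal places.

Scale factor relative to 1 L: 3.72.
trehalose dihydrate: 26.8 mmol/L × 378.33 g/mol × 3.72 L ÷ 1000 = 37.72 g
sodium molybdate dihydrate: 6.81 µmol/L × 241.9 g/mol × 3.72 L ÷ 1000 = 6.13 mg
L-asparagine: 0.376 g/L × 3.72 L = 1.40 g
sucrose: 8.33 g/L × 3.72 L = 30.99 g

trehalose dihydrate 37.72 g; sodium molybdate dihydrate 6.13 mg; L-asparagine 1.40 g; sucrose 30.99 g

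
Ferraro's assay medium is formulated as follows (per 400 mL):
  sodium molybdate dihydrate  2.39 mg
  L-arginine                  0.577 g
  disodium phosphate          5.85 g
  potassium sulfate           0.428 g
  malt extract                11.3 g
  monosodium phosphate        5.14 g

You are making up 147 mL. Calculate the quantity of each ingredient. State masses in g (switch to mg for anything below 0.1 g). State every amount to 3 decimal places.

sodium molybdate dihydrate 0.878 mg; L-arginine 0.212 g; disodium phosphate 2.150 g; potassium sulfate 0.157 g; malt extract 4.153 g; monosodium phosphate 1.889 g

Ratio of target to recipe volume: 147 / 400 = 0.3675.
sodium molybdate dihydrate: 2.39 mg × (147 mL / 400 mL) = 0.878 mg
L-arginine: 0.577 g × (147 mL / 400 mL) = 0.212 g
disodium phosphate: 5.85 g × (147 mL / 400 mL) = 2.150 g
potassium sulfate: 0.428 g × (147 mL / 400 mL) = 0.157 g
malt extract: 11.3 g × (147 mL / 400 mL) = 4.153 g
monosodium phosphate: 5.14 g × (147 mL / 400 mL) = 1.889 g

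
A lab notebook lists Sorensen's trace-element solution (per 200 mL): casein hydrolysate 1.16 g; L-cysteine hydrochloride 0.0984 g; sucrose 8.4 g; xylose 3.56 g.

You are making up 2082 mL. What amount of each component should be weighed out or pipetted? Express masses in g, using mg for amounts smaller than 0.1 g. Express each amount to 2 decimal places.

casein hydrolysate 12.08 g; L-cysteine hydrochloride 1.02 g; sucrose 87.44 g; xylose 37.06 g

Ratio of target to recipe volume: 2082 / 200 = 10.41.
casein hydrolysate: 1.16 g × (2082 mL / 200 mL) = 12.08 g
L-cysteine hydrochloride: 0.0984 g × (2082 mL / 200 mL) = 1.02 g
sucrose: 8.4 g × (2082 mL / 200 mL) = 87.44 g
xylose: 3.56 g × (2082 mL / 200 mL) = 37.06 g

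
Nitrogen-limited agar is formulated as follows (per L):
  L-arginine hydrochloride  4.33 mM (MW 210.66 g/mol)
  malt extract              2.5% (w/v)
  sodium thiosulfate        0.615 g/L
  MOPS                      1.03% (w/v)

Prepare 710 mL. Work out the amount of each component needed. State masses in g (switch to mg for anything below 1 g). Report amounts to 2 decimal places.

Working volume: 710 mL = 0.71 L.
L-arginine hydrochloride: 4.33 mmol/L × 210.66 mg/mmol × 0.71 L = 647.63 mg
malt extract: 2.5 g per 100 mL × 710 mL ÷ 100 = 17.75 g
sodium thiosulfate: 0.615 g/L × 0.71 L = 0.43665 g = 436.65 mg
MOPS: 1.03% w/v = 10.3 g/L → 10.3 × 0.71 L = 7.31 g

L-arginine hydrochloride 647.63 mg; malt extract 17.75 g; sodium thiosulfate 436.65 mg; MOPS 7.31 g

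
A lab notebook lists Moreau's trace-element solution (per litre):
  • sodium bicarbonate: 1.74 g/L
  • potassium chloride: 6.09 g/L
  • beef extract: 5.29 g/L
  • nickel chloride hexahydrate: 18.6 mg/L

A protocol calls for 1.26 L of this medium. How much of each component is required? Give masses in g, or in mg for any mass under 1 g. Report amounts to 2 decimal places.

Scale factor relative to 1 L: 1.26.
sodium bicarbonate: 1.74 g/L × 1.26 L = 2.19 g
potassium chloride: 6.09 g/L × 1.26 L = 7.67 g
beef extract: 5.29 g/L × 1.26 L = 6.67 g
nickel chloride hexahydrate: 18.6 mg/L × 1.26 L = 23.44 mg

sodium bicarbonate 2.19 g; potassium chloride 7.67 g; beef extract 6.67 g; nickel chloride hexahydrate 23.44 mg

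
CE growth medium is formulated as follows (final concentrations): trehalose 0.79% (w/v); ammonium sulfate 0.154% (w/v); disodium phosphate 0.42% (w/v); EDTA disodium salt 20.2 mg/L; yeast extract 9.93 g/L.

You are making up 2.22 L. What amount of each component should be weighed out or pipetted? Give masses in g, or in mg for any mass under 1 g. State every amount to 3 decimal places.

Scale factor relative to 1 L: 2.22.
trehalose: 0.79 g per 100 mL × 2220 mL ÷ 100 = 17.538 g
ammonium sulfate: 0.154% w/v = 1.54 g/L → 1.54 × 2.22 L = 3.419 g
disodium phosphate: 0.42% w/v = 4.2 g/L → 4.2 × 2.22 L = 9.324 g
EDTA disodium salt: 20.2 mg/L × 2.22 L = 44.844 mg
yeast extract: 9.93 g/L × 2.22 L = 22.045 g

trehalose 17.538 g; ammonium sulfate 3.419 g; disodium phosphate 9.324 g; EDTA disodium salt 44.844 mg; yeast extract 22.045 g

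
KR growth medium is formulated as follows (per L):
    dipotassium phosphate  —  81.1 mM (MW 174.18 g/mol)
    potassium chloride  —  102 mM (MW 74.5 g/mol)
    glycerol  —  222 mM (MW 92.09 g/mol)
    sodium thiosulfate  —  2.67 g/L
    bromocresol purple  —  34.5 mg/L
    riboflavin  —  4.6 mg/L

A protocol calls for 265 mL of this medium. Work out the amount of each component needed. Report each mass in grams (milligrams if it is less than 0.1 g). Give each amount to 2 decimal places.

dipotassium phosphate 3.74 g; potassium chloride 2.01 g; glycerol 5.42 g; sodium thiosulfate 0.71 g; bromocresol purple 9.14 mg; riboflavin 1.22 mg

Scale factor relative to 1 L: 0.265.
dipotassium phosphate: 81.1 mmol/L × 174.18 g/mol × 0.265 L ÷ 1000 = 3.74 g
potassium chloride: 102 mmol/L × 74.5 g/mol × 0.265 L ÷ 1000 = 2.01 g
glycerol: 222 mmol/L × 92.09 g/mol × 0.265 L ÷ 1000 = 5.42 g
sodium thiosulfate: 2.67 g/L × 0.265 L = 0.71 g
bromocresol purple: 34.5 mg/L × 0.265 L = 9.14 mg
riboflavin: 4.6 mg/L × 0.265 L = 1.22 mg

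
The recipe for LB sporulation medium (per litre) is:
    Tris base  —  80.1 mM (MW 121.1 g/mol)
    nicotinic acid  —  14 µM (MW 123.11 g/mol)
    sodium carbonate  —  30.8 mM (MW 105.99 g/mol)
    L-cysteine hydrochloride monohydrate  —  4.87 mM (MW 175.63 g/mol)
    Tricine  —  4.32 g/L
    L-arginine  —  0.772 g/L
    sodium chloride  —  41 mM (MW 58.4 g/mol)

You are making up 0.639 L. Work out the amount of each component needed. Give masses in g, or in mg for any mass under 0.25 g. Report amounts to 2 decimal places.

Working volume: 0.639 L.
Tris base: 80.1 mmol/L × 121.1 g/mol × 0.639 L ÷ 1000 = 6.20 g
nicotinic acid: 14 µmol/L × 123.11 g/mol × 0.639 L ÷ 1000 = 1.10 mg
sodium carbonate: 30.8 mmol/L × 105.99 g/mol × 0.639 L ÷ 1000 = 2.09 g
L-cysteine hydrochloride monohydrate: 4.87 mmol/L × 175.63 g/mol × 0.639 L ÷ 1000 = 0.55 g
Tricine: 4.32 g/L × 0.639 L = 2.76 g
L-arginine: 0.772 g/L × 0.639 L = 0.49 g
sodium chloride: 41 mmol/L × 58.4 g/mol × 0.639 L ÷ 1000 = 1.53 g

Tris base 6.20 g; nicotinic acid 1.10 mg; sodium carbonate 2.09 g; L-cysteine hydrochloride monohydrate 0.55 g; Tricine 2.76 g; L-arginine 0.49 g; sodium chloride 1.53 g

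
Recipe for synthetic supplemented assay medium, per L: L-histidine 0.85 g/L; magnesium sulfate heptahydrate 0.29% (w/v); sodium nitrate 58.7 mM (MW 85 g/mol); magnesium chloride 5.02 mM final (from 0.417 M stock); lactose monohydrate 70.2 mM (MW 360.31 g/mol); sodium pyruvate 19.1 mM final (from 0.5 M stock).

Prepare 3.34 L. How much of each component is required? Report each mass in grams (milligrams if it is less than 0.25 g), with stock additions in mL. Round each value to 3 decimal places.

L-histidine 2.839 g; magnesium sulfate heptahydrate 9.686 g; sodium nitrate 16.665 g; magnesium chloride 40.208 mL; lactose monohydrate 84.481 g; sodium pyruvate 127.588 mL

Working volume: 3.34 L.
L-histidine: 0.85 g/L × 3.34 L = 2.839 g
magnesium sulfate heptahydrate: 0.29 g per 100 mL × 3340 mL ÷ 100 = 9.686 g
sodium nitrate: 58.7 mmol/L × 85 g/mol × 3.34 L ÷ 1000 = 16.665 g
magnesium chloride: V = C2·V2/C1 = 5.02 mM × 3340 mL ÷ 417 mM = 40.208 mL
lactose monohydrate: 70.2 mmol/L × 360.31 g/mol × 3.34 L ÷ 1000 = 84.481 g
sodium pyruvate: V = C2·V2/C1 = 19.1 mM × 3340 mL ÷ 500 mM = 127.588 mL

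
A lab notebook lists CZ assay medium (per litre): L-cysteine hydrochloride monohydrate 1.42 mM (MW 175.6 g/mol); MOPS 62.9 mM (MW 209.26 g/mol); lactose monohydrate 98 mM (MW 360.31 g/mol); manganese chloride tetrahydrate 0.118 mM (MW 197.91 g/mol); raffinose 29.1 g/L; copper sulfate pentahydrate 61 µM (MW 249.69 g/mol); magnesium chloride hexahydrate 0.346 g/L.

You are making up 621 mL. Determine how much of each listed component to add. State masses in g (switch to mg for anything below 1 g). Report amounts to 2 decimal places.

Target volume = 621 mL = 0.621 L.
L-cysteine hydrochloride monohydrate: 1.42 mmol/L × 175.6 mg/mmol × 0.621 L = 154.85 mg
MOPS: 62.9 mmol/L × 209.26 g/mol × 0.621 L ÷ 1000 = 8.17 g
lactose monohydrate: 98 mmol/L × 360.31 g/mol × 0.621 L ÷ 1000 = 21.93 g
manganese chloride tetrahydrate: 0.118 mmol/L × 197.91 mg/mmol × 0.621 L = 14.50 mg
raffinose: 29.1 g/L × 0.621 L = 18.07 g
copper sulfate pentahydrate: 61 µmol/L × 249.69 g/mol × 0.621 L ÷ 1000 = 9.46 mg
magnesium chloride hexahydrate: 0.346 g/L × 0.621 L = 0.214866 g = 214.87 mg

L-cysteine hydrochloride monohydrate 154.85 mg; MOPS 8.17 g; lactose monohydrate 21.93 g; manganese chloride tetrahydrate 14.50 mg; raffinose 18.07 g; copper sulfate pentahydrate 9.46 mg; magnesium chloride hexahydrate 214.87 mg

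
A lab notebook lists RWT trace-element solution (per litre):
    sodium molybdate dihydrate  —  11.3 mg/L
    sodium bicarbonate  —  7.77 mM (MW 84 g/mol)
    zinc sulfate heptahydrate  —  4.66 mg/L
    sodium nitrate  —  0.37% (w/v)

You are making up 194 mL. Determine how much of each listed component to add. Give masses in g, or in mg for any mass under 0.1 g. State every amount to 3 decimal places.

Target volume = 194 mL = 0.194 L.
sodium molybdate dihydrate: 11.3 mg/L × 0.194 L = 2.192 mg
sodium bicarbonate: 7.77 mmol/L × 84 g/mol × 0.194 L ÷ 1000 = 0.127 g
zinc sulfate heptahydrate: 4.66 mg/L × 0.194 L = 0.904 mg
sodium nitrate: 0.37 g per 100 mL × 194 mL ÷ 100 = 0.718 g

sodium molybdate dihydrate 2.192 mg; sodium bicarbonate 0.127 g; zinc sulfate heptahydrate 0.904 mg; sodium nitrate 0.718 g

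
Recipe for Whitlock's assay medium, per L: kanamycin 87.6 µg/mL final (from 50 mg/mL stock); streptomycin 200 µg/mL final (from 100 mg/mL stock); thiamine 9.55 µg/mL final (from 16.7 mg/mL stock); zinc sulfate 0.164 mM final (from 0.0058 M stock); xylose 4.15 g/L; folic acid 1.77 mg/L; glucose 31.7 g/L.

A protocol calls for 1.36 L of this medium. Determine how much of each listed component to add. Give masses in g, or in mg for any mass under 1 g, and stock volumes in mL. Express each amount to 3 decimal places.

kanamycin 2.383 mL; streptomycin 2.720 mL; thiamine 0.778 mL; zinc sulfate 38.455 mL; xylose 5.644 g; folic acid 2.407 mg; glucose 43.112 g

Scale factor relative to 1 L: 1.36.
kanamycin: V = C2·V2/C1 = 87.6 µg/mL × 1360 mL ÷ 50000 µg/mL = 2.383 mL
streptomycin: C1V1 = C2V2 → 200 µg/mL × 1360 mL ÷ 100000 µg/mL = 2.720 mL
thiamine: dilute stock: 9.55 µg/mL × 1360 mL ÷ 16700 µg/mL = 0.778 mL
zinc sulfate: dilute stock: 0.164 mM × 1360 mL ÷ 5.8 mM = 38.455 mL
xylose: 4.15 g/L × 1.36 L = 5.644 g
folic acid: 1.77 mg/L × 1.36 L = 2.407 mg
glucose: 31.7 g/L × 1.36 L = 43.112 g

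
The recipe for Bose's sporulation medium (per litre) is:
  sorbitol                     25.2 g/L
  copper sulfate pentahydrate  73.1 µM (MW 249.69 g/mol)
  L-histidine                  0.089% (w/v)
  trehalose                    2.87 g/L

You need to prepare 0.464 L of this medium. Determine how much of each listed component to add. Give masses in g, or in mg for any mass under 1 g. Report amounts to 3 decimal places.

Working volume: 0.464 L.
sorbitol: 25.2 g/L × 0.464 L = 11.693 g
copper sulfate pentahydrate: 73.1 µmol/L × 249.69 g/mol × 0.464 L ÷ 1000 = 8.469 mg
L-histidine: 0.089 g per 100 mL × 464 mL ÷ 100 = 0.41296 g = 412.960 mg
trehalose: 2.87 g/L × 0.464 L = 1.332 g

sorbitol 11.693 g; copper sulfate pentahydrate 8.469 mg; L-histidine 412.960 mg; trehalose 1.332 g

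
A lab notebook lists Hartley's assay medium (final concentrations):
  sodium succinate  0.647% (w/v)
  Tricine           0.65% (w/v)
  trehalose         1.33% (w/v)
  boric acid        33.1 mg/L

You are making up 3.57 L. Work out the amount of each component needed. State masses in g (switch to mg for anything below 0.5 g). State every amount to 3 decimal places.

sodium succinate 23.098 g; Tricine 23.205 g; trehalose 47.481 g; boric acid 118.167 mg

Working volume: 3.57 L.
sodium succinate: 0.647 g per 100 mL × 3570 mL ÷ 100 = 23.098 g
Tricine: 0.65% w/v = 6.5 g/L → 6.5 × 3.57 L = 23.205 g
trehalose: 1.33 g per 100 mL × 3570 mL ÷ 100 = 47.481 g
boric acid: 33.1 mg/L × 3.57 L = 118.167 mg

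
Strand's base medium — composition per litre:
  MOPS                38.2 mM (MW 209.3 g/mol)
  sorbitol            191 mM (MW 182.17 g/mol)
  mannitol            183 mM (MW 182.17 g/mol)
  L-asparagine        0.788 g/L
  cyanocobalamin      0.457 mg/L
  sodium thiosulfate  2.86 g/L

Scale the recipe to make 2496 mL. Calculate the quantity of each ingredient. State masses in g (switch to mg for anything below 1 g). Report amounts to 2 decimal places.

MOPS 19.96 g; sorbitol 86.85 g; mannitol 83.21 g; L-asparagine 1.97 g; cyanocobalamin 1.14 mg; sodium thiosulfate 7.14 g

Target volume = 2496 mL = 2.496 L.
MOPS: 38.2 mmol/L × 209.3 g/mol × 2.496 L ÷ 1000 = 19.96 g
sorbitol: 191 mmol/L × 182.17 g/mol × 2.496 L ÷ 1000 = 86.85 g
mannitol: 183 mmol/L × 182.17 g/mol × 2.496 L ÷ 1000 = 83.21 g
L-asparagine: 0.788 g/L × 2.496 L = 1.97 g
cyanocobalamin: 0.457 mg/L × 2.496 L = 1.14 mg
sodium thiosulfate: 2.86 g/L × 2.496 L = 7.14 g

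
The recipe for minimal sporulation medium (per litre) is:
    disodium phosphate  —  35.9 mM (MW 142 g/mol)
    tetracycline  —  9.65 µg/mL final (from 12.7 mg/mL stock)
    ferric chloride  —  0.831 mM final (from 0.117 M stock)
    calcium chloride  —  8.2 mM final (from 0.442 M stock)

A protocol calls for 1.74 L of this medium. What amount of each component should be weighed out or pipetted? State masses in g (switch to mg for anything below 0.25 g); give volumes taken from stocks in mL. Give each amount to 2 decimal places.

Scale factor relative to 1 L: 1.74.
disodium phosphate: 35.9 mmol/L × 142 g/mol × 1.74 L ÷ 1000 = 8.87 g
tetracycline: V = C2·V2/C1 = 9.65 µg/mL × 1740 mL ÷ 12700 µg/mL = 1.32 mL
ferric chloride: V = C2·V2/C1 = 0.831 mM × 1740 mL ÷ 117 mM = 12.36 mL
calcium chloride: dilute stock: 8.2 mM × 1740 mL ÷ 442 mM = 32.28 mL

disodium phosphate 8.87 g; tetracycline 1.32 mL; ferric chloride 12.36 mL; calcium chloride 32.28 mL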